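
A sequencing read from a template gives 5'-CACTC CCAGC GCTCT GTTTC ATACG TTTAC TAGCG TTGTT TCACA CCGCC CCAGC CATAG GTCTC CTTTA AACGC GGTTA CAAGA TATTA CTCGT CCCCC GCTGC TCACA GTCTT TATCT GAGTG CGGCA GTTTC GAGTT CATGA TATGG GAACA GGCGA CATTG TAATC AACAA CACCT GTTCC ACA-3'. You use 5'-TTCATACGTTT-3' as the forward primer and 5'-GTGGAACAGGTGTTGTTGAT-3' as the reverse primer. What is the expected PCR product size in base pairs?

Forward primer TTCATACGTTT is found on the top strand at positions 18–28.
Reverse complement of the reverse primer: ATCAACAACACCTGTTCCAC. This occurs on the top strand at positions 168–187.
The product runs from position 18 to position 187, so its length is 187 − 18 + 1 = 170 bp.

170 bp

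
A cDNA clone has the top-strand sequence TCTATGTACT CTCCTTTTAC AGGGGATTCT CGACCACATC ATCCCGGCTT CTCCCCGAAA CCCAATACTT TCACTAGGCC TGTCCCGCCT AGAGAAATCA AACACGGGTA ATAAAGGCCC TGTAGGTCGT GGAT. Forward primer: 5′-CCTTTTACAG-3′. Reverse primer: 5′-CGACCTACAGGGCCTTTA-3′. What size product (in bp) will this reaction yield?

117 bp

The forward primer matches the template at positions 13–22.
Reverse complement of the reverse primer: TAAAGGCCCTGTAGGTCG. This occurs on the top strand at positions 112–129.
The product runs from position 13 to position 129, so its length is 129 − 13 + 1 = 117 bp.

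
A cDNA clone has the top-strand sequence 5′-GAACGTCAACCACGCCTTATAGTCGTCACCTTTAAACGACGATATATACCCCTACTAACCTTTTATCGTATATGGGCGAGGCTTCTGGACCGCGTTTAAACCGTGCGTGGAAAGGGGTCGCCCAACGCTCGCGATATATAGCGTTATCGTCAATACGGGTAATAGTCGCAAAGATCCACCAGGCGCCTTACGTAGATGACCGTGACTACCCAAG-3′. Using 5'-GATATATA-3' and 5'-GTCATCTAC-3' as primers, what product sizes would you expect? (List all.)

160 bp, 68 bp

The forward primer GATATATA matches the top strand at positions 41–48, 133–140.
The reverse primer's reverse complement is GTAGATGAC, matching at positions 192–200.
Each forward site pairs with the reverse site to give a product ending at position 200: sizes 160, 68 bp.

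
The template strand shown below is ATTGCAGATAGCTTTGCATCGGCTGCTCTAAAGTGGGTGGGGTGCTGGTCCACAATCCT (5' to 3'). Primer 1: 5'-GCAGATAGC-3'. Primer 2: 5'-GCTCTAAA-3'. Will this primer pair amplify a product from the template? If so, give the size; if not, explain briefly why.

Primer 1 (GCAGATAGC) matches the top strand at positions 4–12 (3' end points downstream).
Primer 2 (GCTCTAAA) also matches the top strand directly, at positions 25–32 — its reverse complement TTTAGAGC is not present.
Both primers anneal to the bottom strand with 3' ends pointing the same way, so neither can prime synthesis back toward the other.

No product — both primers anneal to the same strand and extend in the same direction.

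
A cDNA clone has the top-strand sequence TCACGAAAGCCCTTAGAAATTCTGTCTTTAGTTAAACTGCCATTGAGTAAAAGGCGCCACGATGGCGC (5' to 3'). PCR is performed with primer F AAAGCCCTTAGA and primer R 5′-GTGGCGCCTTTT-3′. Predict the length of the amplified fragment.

Scanning the template, AAAGCCCTTAGA occurs at positions 6–17; this primer anneals to the bottom strand there with its 3' end pointing downstream.
Reverse complement of the reverse primer: AAAAGGCGCCAC. This occurs on the top strand at positions 49–60.
The product runs from position 6 to position 60, so its length is 60 − 6 + 1 = 55 bp.

55 bp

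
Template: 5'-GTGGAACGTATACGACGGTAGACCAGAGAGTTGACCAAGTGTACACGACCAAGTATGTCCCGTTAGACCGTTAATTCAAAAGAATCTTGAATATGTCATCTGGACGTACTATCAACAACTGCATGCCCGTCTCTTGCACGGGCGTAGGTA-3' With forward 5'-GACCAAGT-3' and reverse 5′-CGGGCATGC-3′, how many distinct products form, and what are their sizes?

The forward primer GACCAAGT matches the top strand at positions 33–40, 47–54.
The reverse primer's reverse complement is GCATGCCCG, matching at positions 121–129.
Each forward site pairs with the reverse site to give a product ending at position 129: sizes 97, 83 bp.

Two products: 97 bp, 83 bp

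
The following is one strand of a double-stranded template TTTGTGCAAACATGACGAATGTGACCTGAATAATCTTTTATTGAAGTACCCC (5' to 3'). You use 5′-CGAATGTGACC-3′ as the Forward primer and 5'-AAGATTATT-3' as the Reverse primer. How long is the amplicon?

22 bp

The forward primer matches the template at positions 16–26.
Taking the reverse complement of AAGATTATT gives AATAATCTT, found at positions 29–37 on the template; the primer anneals here to the top strand with its 3' end pointing upstream.
The product runs from position 16 to position 37, so its length is 37 − 16 + 1 = 22 bp.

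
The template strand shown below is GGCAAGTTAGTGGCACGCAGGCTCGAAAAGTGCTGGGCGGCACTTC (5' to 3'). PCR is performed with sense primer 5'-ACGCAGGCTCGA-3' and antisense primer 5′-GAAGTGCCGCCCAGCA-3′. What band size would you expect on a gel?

Forward primer ACGCAGGCTCGA is found on the top strand at positions 15–26.
Reverse complement of the reverse primer: TGCTGGGCGGCACTTC. This occurs on the top strand at positions 31–46.
Product length = (reverse-primer end) − (forward-primer start) + 1 = 46 − 15 + 1 = 32 bp.

32 bp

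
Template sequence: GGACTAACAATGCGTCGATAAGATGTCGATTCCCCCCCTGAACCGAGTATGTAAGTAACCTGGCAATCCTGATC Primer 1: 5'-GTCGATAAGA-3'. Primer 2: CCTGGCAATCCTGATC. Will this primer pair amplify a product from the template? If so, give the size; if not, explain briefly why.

Primer 1 (GTCGATAAGA) matches the top strand at positions 14–23 (3' end points downstream).
Primer 2 (CCTGGCAATCCTGATC) also matches the top strand directly, at positions 59–74 — its reverse complement GATCAGGATTGCCAGG is not present.
Both primers anneal to the bottom strand with 3' ends pointing the same way, so neither can prime synthesis back toward the other.

No product — both primers anneal to the same strand and extend in the same direction.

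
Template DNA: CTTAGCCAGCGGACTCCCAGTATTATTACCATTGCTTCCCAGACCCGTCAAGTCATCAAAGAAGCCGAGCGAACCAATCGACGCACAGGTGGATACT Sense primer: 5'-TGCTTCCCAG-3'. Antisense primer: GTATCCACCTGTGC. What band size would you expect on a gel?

Scanning the template, TGCTTCCCAG occurs at positions 33–42; this primer anneals to the bottom strand there with its 3' end pointing downstream.
The reverse primer's reverse complement is GCACAGGTGGATAC, which matches the template at positions 83–96.
The product runs from position 33 to position 96, so its length is 96 − 33 + 1 = 64 bp.

64 bp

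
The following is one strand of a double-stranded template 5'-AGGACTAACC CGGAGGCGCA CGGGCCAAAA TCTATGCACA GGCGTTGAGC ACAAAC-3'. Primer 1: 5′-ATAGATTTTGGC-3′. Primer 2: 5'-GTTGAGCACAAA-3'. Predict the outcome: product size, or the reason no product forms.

Primer 1 (ATAGATTTTGGC) has reverse complement GCCAAAATCTAT, which matches the top strand at positions 24–35; primer 1 anneals to the top strand there with its 3' end pointing upstream toward position 24.
Primer 2 (GTTGAGCACAAA) matches the top strand directly at positions 44–55; it anneals to the bottom strand with its 3' end pointing downstream toward position 55.
The 3' ends diverge (primer 1 extends toward position 1, primer 2 toward position 56), so the primers never converge on a shared product.

No product — the primers' 3' ends point away from each other.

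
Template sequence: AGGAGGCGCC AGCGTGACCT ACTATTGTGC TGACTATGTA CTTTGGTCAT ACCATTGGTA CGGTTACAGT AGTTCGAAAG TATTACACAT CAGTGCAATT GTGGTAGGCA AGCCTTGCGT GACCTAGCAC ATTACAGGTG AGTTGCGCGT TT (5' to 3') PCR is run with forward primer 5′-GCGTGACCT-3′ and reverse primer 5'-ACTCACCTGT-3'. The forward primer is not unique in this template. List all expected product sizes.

The forward primer GCGTGACCT matches the top strand at positions 12–20, 117–125.
The reverse primer's reverse complement is ACAGGTGAGT, matching at positions 134–143.
Each forward site pairs with the reverse site to give a product ending at position 143: sizes 132, 27 bp.

132 bp, 27 bp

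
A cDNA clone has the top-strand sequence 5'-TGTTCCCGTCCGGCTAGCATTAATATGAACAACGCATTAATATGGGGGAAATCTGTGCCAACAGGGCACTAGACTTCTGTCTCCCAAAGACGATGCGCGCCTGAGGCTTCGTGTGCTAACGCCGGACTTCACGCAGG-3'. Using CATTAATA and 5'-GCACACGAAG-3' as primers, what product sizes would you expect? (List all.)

99 bp, 82 bp

The forward primer CATTAATA matches the top strand at positions 18–25, 35–42.
The reverse primer's reverse complement is CTTCGTGTGC, matching at positions 107–116.
Each forward site pairs with the reverse site to give a product ending at position 116: sizes 99, 82 bp.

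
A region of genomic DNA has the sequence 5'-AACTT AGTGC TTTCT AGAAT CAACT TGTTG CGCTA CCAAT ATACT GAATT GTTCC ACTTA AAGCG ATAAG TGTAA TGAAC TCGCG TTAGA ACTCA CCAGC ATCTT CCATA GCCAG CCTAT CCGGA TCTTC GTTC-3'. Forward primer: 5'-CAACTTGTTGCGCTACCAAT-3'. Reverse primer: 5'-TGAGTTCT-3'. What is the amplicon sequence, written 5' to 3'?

The forward primer matches the template at positions 21–40.
Reverse complement of the reverse primer: AGAACTCA. This occurs on the top strand at positions 88–95.
The product is the template from position 21 through 95 (75 bp).

5'-CAACTTGTTGCGCTACCAATATACTGAATTGTTCCACTTAAAGCGATAAGTGTAATGAACTCGCGTTAGAACTCA-3'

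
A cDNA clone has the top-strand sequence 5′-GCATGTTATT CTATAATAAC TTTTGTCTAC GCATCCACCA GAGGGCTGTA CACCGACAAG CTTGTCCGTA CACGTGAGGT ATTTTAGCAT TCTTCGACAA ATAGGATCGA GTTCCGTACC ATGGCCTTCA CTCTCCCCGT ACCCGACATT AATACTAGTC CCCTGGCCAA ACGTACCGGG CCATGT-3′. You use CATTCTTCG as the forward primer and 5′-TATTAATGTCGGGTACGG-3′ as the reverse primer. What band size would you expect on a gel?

Forward primer CATTCTTCG is found on the top strand at positions 88–96.
Reverse complement of the reverse primer: CCGTACCCGACATTAATA. This occurs on the top strand at positions 137–154.
Amplicon spans positions 88–154: 67 bp.

67 bp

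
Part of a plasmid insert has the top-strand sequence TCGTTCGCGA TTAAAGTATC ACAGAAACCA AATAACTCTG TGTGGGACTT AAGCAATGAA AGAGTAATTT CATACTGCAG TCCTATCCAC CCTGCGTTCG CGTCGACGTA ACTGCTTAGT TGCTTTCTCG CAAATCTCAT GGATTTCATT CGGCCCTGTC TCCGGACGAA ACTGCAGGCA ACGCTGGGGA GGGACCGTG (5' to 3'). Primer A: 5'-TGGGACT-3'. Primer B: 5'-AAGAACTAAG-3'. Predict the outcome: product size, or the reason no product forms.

No product — primer B has no binding site in the template.

Primer B (AAGAACTAAG) does not match the top strand, and its reverse complement CTTAGTTCTT does not match either.
With no annealing site for primer B, no amplification occurs.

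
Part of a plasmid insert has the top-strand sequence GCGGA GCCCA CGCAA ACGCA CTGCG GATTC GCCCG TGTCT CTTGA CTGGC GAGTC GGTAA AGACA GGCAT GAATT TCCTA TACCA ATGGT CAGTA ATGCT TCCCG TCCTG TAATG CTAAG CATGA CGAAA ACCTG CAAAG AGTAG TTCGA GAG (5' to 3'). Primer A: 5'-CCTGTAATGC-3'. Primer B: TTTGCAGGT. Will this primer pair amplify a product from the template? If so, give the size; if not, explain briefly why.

Primer A (CCTGTAATGC) matches the top strand at positions 107–116; it acts as a forward primer.
Primer B's reverse complement is ACCTGCAAA, matching the top strand at positions 131–139; it acts as a reverse primer.
The 3' ends face each other across positions 107–139, giving a 33 bp product.

Yes — a 33 bp product.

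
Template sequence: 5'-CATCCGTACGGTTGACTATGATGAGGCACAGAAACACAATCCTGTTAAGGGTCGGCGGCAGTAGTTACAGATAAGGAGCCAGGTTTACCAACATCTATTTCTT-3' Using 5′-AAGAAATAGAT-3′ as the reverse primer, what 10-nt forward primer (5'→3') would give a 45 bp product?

5'-CAGTAGTTAC-3'

The reverse primer's reverse complement ATCTATTTCTT matches the template at positions 93–103, so the product ends at position 103.
A 45 bp product then starts at position 103 − 45 + 1 = 59.
The forward primer is identical to the top strand there: CAGTAGTTAC.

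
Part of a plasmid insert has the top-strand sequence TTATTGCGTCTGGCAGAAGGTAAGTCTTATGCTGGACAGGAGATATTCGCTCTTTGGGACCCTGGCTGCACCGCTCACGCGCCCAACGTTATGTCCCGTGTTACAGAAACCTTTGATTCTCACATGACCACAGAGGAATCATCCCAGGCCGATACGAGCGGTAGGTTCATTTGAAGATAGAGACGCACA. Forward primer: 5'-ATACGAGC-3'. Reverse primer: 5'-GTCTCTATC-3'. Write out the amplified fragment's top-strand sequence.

Forward primer ATACGAGC is found on the top strand at positions 152–159.
Reverse complement of the reverse primer: GATAGAGAC. This occurs on the top strand at positions 176–184.
The product is the template from position 152 through 184 (33 bp).

5'-ATACGAGCGGTAGGTTCATTTGAAGATAGAGAC-3'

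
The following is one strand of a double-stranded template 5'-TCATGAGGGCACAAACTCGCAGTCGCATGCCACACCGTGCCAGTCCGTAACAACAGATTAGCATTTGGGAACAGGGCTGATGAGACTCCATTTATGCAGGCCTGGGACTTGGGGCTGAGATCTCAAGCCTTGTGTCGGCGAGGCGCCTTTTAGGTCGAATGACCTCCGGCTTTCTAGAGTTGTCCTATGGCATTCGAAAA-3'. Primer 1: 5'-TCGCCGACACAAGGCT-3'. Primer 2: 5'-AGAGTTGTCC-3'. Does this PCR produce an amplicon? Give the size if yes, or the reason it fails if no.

Primer 1 (TCGCCGACACAAGGCT) has reverse complement AGCCTTGTGTCGGCGA, which matches the top strand at positions 126–141; primer 1 anneals to the top strand there with its 3' end pointing upstream toward position 126.
Primer 2 (AGAGTTGTCC) matches the top strand directly at positions 176–185; it anneals to the bottom strand with its 3' end pointing downstream toward position 185.
The 3' ends diverge (primer 1 extends toward position 1, primer 2 toward position 200), so the primers never converge on a shared product.

No product — the primers' 3' ends point away from each other.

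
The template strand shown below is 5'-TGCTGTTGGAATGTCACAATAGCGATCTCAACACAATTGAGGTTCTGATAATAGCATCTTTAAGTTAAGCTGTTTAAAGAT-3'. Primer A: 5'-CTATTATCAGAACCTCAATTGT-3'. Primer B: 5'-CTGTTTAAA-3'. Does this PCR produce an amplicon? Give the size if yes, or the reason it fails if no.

Primer A (CTATTATCAGAACCTCAATTGT) has reverse complement ACAATTGAGGTTCTGATAATAG, which matches the top strand at positions 33–54; primer A anneals to the top strand there with its 3' end pointing upstream toward position 33.
Primer B (CTGTTTAAA) matches the top strand directly at positions 70–78; it anneals to the bottom strand with its 3' end pointing downstream toward position 78.
The 3' ends diverge (primer A extends toward position 1, primer B toward position 81), so the primers never converge on a shared product.

No product — the primers' 3' ends point away from each other.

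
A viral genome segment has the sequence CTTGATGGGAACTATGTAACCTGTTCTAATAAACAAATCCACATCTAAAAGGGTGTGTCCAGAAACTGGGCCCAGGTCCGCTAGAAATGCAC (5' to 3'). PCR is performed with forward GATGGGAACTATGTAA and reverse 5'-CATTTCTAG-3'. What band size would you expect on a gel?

The forward primer matches the template at positions 4–19.
Taking the reverse complement of CATTTCTAG gives CTAGAAATG, found at positions 81–89 on the template; the primer anneals here to the top strand with its 3' end pointing upstream.
Amplicon spans positions 4–89: 86 bp.

86 bp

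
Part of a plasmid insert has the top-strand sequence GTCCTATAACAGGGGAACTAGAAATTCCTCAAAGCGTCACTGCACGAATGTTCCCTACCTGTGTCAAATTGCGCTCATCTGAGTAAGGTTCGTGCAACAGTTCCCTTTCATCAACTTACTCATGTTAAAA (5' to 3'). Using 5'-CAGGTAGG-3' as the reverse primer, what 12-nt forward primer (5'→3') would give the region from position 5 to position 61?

The reverse primer's reverse complement CCTACCTG matches the template at positions 54–61; the product starts at position 5.
The forward primer is identical to the top strand over positions 5–16: TATAACAGGGGA.

5'-TATAACAGGGGA-3'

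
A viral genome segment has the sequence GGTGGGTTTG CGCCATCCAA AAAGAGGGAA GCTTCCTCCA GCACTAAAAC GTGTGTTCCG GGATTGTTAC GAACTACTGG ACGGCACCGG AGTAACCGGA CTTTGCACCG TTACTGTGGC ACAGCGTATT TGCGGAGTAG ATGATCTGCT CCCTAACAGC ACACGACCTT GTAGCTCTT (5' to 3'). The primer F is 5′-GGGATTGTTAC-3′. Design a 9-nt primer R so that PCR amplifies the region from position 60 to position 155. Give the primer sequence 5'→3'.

5'-TAGGGAGCA-3'

The product's 3' end on the top strand is position 155.
The reverse primer anneals to the top strand over positions 147–155, i.e. to TGCTCCCTA.
Its sequence written 5'→3' is the reverse complement: TAGGGAGCA.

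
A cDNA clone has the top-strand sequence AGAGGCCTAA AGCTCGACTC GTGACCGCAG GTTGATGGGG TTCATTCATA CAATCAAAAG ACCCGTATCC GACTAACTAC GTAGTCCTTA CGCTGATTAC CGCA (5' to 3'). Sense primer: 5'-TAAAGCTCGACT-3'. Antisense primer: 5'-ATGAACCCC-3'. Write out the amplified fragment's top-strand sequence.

5'-TAAAGCTCGACTCGTGACCGCAGGTTGATGGGGTTCAT-3'

Forward primer TAAAGCTCGACT is found on the top strand at positions 8–19.
Reverse complement of the reverse primer: GGGGTTCAT. This occurs on the top strand at positions 37–45.
The product is the template from position 8 through 45 (38 bp).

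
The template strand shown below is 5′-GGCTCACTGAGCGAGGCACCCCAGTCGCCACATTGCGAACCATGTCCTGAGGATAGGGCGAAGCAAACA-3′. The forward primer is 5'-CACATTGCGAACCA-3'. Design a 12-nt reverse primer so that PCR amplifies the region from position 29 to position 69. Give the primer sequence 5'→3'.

5'-TGTTTGCTTCGC-3'

The product's 3' end on the top strand is position 69.
The reverse primer anneals to the top strand over positions 58–69, i.e. to GCGAAGCAAACA.
Its sequence written 5'→3' is the reverse complement: TGTTTGCTTCGC.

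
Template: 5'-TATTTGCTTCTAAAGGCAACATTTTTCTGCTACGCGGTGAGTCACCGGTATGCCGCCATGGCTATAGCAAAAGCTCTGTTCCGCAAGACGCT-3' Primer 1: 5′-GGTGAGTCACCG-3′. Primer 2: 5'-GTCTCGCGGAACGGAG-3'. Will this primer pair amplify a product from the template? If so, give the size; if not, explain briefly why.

Primer 2 (GTCTCGCGGAACGGAG) does not match the top strand, and its reverse complement CTCCGTTCCGCGAGAC does not match either.
With no annealing site for primer 2, no amplification occurs.

No product — primer 2 has no binding site in the template.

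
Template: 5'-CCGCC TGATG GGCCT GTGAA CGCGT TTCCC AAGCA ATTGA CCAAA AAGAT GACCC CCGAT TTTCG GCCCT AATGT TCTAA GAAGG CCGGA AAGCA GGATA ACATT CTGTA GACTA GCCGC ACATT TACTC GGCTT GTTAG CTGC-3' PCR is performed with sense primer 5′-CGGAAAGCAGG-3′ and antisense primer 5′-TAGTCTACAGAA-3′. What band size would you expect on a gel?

29 bp

Forward primer CGGAAAGCAGG is found on the top strand at positions 87–97.
Reverse complement of the reverse primer: TTCTGTAGACTA. This occurs on the top strand at positions 104–115.
Amplicon spans positions 87–115: 29 bp.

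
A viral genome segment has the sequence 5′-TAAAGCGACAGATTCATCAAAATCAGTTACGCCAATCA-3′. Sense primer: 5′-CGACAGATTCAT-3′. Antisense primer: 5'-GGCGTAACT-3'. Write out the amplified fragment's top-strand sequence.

5'-CGACAGATTCATCAAAATCAGTTACGCC-3'

Scanning the template, CGACAGATTCAT occurs at positions 6–17; this primer anneals to the bottom strand there with its 3' end pointing downstream.
The reverse primer's reverse complement is AGTTACGCC, which matches the template at positions 25–33.
The product is the template from position 6 through 33 (28 bp).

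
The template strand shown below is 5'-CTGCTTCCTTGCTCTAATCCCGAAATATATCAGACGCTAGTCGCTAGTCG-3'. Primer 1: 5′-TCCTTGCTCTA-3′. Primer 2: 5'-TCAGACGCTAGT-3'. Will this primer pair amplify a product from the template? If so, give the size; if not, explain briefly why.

Primer 1 (TCCTTGCTCTA) matches the top strand at positions 6–16 (3' end points downstream).
Primer 2 (TCAGACGCTAGT) also matches the top strand directly, at positions 30–41 — its reverse complement ACTAGCGTCTGA is not present.
Both primers anneal to the bottom strand with 3' ends pointing the same way, so neither can prime synthesis back toward the other.

No product — both primers anneal to the same strand and extend in the same direction.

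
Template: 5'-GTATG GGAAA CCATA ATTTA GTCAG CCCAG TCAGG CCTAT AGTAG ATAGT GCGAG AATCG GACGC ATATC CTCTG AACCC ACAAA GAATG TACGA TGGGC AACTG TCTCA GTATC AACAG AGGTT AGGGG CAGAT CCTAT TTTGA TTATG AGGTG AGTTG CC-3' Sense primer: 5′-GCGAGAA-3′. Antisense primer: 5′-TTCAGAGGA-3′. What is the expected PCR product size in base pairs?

The forward primer matches the template at positions 51–57.
The reverse primer's reverse complement is TCCTCTGAA, which matches the template at positions 69–77.
Product length = (reverse-primer end) − (forward-primer start) + 1 = 77 − 51 + 1 = 27 bp.

27 bp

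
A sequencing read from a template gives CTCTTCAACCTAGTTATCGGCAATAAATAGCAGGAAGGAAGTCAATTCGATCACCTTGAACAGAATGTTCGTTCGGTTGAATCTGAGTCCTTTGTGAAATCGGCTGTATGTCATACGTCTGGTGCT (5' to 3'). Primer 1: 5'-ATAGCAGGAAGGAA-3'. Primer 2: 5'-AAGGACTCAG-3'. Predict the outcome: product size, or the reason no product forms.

Primer 1 (ATAGCAGGAAGGAA) matches the top strand at positions 27–40; it acts as a forward primer.
Primer 2's reverse complement is CTGAGTCCTT, matching the top strand at positions 83–92; it acts as a reverse primer.
The 3' ends face each other across positions 27–92, giving a 66 bp product.

Yes — a 66 bp product.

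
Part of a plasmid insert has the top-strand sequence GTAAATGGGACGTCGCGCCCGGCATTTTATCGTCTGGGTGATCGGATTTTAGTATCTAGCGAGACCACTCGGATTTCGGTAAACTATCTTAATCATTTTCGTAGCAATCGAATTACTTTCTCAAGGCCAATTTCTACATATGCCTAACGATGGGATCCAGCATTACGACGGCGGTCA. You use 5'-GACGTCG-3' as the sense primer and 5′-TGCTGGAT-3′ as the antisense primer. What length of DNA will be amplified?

Scanning the template, GACGTCG occurs at positions 9–15; this primer anneals to the bottom strand there with its 3' end pointing downstream.
Taking the reverse complement of TGCTGGAT gives ATCCAGCA, found at positions 155–162 on the template; the primer anneals here to the top strand with its 3' end pointing upstream.
Product length = (reverse-primer end) − (forward-primer start) + 1 = 162 − 9 + 1 = 154 bp.

154 bp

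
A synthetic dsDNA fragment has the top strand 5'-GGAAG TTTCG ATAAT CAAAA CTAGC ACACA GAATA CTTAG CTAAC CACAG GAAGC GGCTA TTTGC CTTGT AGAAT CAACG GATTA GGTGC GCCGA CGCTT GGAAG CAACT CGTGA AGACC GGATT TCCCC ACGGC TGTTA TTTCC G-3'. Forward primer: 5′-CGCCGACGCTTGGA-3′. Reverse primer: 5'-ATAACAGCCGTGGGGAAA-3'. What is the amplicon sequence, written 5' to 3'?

5'-CGCCGACGCTTGGAAGCAACTCGTGAAGACCGGATTTCCCCACGGCTGTTAT-3'

Forward primer CGCCGACGCTTGGA is found on the top strand at positions 90–103.
The reverse primer's reverse complement is TTTCCCCACGGCTGTTAT, which matches the template at positions 124–141.
The product is the template from position 90 through 141 (52 bp).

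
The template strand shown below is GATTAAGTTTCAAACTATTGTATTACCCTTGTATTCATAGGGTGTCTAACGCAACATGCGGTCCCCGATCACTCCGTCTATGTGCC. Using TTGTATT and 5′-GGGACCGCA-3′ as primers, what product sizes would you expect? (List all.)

48 bp, 37 bp

The forward primer TTGTATT matches the top strand at positions 18–24, 29–35.
The reverse primer's reverse complement is TGCGGTCCC, matching at positions 57–65.
Each forward site pairs with the reverse site to give a product ending at position 65: sizes 48, 37 bp.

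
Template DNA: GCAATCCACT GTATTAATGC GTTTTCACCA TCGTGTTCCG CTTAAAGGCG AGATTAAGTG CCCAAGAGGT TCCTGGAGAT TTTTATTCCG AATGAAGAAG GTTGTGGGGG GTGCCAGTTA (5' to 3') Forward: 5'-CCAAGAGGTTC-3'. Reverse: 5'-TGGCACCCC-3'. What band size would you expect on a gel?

Scanning the template, CCAAGAGGTTC occurs at positions 62–72; this primer anneals to the bottom strand there with its 3' end pointing downstream.
Reverse complement of the reverse primer: GGGGTGCCA. This occurs on the top strand at positions 108–116.
The product runs from position 62 to position 116, so its length is 116 − 62 + 1 = 55 bp.

55 bp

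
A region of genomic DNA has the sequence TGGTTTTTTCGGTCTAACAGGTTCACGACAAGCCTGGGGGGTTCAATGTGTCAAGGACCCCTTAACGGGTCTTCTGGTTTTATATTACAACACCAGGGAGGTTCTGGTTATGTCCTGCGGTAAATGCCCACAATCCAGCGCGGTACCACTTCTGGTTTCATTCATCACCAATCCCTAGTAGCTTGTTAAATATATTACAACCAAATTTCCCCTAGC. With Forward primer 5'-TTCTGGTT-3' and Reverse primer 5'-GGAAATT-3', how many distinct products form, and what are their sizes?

The forward primer TTCTGGTT matches the top strand at positions 72–79, 102–109, 150–157.
The reverse primer's reverse complement is AATTTCC, matching at positions 204–210.
Each forward site pairs with the reverse site to give a product ending at position 210: sizes 139, 109, 61 bp.

Three products: 139 bp, 109 bp, 61 bp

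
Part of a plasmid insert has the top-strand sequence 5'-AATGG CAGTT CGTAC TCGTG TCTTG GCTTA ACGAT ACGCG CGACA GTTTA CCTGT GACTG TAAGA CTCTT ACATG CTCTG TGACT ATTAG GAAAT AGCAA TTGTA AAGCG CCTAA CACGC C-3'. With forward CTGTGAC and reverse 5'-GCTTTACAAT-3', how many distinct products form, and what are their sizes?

The forward primer CTGTGAC matches the top strand at positions 52–58, 78–84.
The reverse primer's reverse complement is ATTGTAAAGC, matching at positions 100–109.
Each forward site pairs with the reverse site to give a product ending at position 109: sizes 58, 32 bp.

Two products: 58 bp, 32 bp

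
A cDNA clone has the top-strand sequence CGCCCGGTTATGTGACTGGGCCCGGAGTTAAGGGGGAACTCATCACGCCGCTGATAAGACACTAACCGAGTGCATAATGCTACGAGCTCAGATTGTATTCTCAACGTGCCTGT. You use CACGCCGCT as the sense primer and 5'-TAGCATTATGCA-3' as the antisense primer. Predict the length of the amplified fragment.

Scanning the template, CACGCCGCT occurs at positions 44–52; this primer anneals to the bottom strand there with its 3' end pointing downstream.
Reverse complement of the reverse primer: TGCATAATGCTA. This occurs on the top strand at positions 71–82.
Amplicon spans positions 44–82: 39 bp.

39 bp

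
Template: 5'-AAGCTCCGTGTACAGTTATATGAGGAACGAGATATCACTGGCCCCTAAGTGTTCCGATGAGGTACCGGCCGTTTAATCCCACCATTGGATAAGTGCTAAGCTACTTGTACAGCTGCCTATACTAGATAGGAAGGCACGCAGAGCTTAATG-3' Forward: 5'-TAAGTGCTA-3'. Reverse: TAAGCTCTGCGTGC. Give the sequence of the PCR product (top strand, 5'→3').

5'-TAAGTGCTAAGCTACTTGTACAGCTGCCTATACTAGATAGGAAGGCACGCAGAGCTTA-3'

Scanning the template, TAAGTGCTA occurs at positions 90–98; this primer anneals to the bottom strand there with its 3' end pointing downstream.
The reverse primer's reverse complement is GCACGCAGAGCTTA, which matches the template at positions 134–147.
The product is the template from position 90 through 147 (58 bp).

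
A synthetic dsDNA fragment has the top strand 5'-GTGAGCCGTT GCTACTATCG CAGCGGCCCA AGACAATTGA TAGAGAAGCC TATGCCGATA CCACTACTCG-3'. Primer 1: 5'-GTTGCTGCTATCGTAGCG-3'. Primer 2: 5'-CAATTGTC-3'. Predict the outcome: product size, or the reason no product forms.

Primer 1 (GTTGCTGCTATCGTAGCG) does not match the top strand, and its reverse complement CGCTACGATAGCAGCAAC does not match either.
With no annealing site for primer 1, no amplification occurs.

No product — primer 1 has no binding site in the template.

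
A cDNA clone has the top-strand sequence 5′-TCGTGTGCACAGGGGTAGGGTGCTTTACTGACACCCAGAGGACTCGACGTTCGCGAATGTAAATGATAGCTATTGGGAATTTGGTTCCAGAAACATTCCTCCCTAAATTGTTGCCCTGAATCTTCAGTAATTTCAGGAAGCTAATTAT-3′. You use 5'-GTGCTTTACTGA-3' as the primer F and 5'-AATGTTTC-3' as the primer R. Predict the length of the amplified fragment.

The forward primer matches the template at positions 20–31.
The reverse primer's reverse complement is GAAACATT, which matches the template at positions 90–97.
The product runs from position 20 to position 97, so its length is 97 − 20 + 1 = 78 bp.

78 bp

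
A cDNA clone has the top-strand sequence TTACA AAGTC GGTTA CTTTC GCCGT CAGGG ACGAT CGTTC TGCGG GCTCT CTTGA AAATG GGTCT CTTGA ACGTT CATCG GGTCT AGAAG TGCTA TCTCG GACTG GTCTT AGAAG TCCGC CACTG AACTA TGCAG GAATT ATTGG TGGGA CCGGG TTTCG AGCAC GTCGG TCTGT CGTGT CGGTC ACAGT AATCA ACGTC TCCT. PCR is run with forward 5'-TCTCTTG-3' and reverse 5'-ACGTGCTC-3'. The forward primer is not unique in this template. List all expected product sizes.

120 bp, 105 bp

The forward primer TCTCTTG matches the top strand at positions 48–54, 63–69.
The reverse primer's reverse complement is GAGCACGT, matching at positions 160–167.
Each forward site pairs with the reverse site to give a product ending at position 167: sizes 120, 105 bp.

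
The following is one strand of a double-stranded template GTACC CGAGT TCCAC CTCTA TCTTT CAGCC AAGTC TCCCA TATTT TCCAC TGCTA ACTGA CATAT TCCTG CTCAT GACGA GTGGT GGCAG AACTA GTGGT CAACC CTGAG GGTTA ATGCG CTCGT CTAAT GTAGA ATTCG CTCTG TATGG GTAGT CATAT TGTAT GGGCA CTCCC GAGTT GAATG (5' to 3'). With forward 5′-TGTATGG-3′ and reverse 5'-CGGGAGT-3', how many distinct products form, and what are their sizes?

Two products: 33 bp, 16 bp

The forward primer TGTATGG matches the top strand at positions 144–150, 161–167.
The reverse primer's reverse complement is ACTCCCG, matching at positions 170–176.
Each forward site pairs with the reverse site to give a product ending at position 176: sizes 33, 16 bp.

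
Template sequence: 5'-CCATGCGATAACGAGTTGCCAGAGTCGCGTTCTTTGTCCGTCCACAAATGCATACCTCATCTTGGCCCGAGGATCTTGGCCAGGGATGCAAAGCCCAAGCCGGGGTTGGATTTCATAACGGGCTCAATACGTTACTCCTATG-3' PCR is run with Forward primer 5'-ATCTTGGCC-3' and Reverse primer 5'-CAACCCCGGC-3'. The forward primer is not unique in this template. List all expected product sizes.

The forward primer ATCTTGGCC matches the top strand at positions 59–67, 73–81.
The reverse primer's reverse complement is GCCGGGGTTG, matching at positions 99–108.
Each forward site pairs with the reverse site to give a product ending at position 108: sizes 50, 36 bp.

50 bp, 36 bp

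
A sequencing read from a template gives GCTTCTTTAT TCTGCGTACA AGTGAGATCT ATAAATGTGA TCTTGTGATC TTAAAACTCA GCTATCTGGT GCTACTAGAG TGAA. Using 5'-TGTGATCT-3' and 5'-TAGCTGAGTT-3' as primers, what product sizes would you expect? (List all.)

29 bp, 21 bp

The forward primer TGTGATCT matches the top strand at positions 36–43, 44–51.
The reverse primer's reverse complement is AACTCAGCTA, matching at positions 55–64.
Each forward site pairs with the reverse site to give a product ending at position 64: sizes 29, 21 bp.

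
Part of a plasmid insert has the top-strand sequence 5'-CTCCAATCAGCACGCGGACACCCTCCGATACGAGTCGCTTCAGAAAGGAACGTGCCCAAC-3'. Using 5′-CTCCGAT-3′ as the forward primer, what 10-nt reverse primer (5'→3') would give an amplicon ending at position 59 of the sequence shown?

The forward primer binds at positions 23–29; the product's 3' end on the top strand is position 59.
The reverse primer anneals to the top strand over positions 50–59, i.e. to ACGTGCCCAA.
Its sequence written 5'→3' is the reverse complement: TTGGGCACGT.

5'-TTGGGCACGT-3'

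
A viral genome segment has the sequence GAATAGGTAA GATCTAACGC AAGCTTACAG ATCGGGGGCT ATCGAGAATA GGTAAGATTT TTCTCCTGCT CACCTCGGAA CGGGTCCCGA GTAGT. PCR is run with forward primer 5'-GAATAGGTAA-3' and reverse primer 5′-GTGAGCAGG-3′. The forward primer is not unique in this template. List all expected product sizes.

73 bp, 28 bp

The forward primer GAATAGGTAA matches the top strand at positions 1–10, 46–55.
The reverse primer's reverse complement is CCTGCTCAC, matching at positions 65–73.
Each forward site pairs with the reverse site to give a product ending at position 73: sizes 73, 28 bp.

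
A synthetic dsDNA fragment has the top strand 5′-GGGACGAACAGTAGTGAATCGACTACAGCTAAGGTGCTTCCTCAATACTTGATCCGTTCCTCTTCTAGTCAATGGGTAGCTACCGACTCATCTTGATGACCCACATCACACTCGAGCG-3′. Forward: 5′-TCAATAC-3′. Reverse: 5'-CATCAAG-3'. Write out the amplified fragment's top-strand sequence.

5'-TCAATACTTGATCCGTTCCTCTTCTAGTCAATGGGTAGCTACCGACTCATCTTGATG-3'

Scanning the template, TCAATAC occurs at positions 42–48; this primer anneals to the bottom strand there with its 3' end pointing downstream.
Reverse complement of the reverse primer: CTTGATG. This occurs on the top strand at positions 92–98.
The product is the template from position 42 through 98 (57 bp).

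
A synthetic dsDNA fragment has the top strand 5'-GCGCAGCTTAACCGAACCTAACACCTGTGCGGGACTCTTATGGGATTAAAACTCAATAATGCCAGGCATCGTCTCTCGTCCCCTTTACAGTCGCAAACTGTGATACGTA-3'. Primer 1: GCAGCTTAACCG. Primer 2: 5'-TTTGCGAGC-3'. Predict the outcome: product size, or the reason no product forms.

Primer 2 (TTTGCGAGC) does not match the top strand, and its reverse complement GCTCGCAAA does not match either.
With no annealing site for primer 2, no amplification occurs.

No product — primer 2 has no binding site in the template.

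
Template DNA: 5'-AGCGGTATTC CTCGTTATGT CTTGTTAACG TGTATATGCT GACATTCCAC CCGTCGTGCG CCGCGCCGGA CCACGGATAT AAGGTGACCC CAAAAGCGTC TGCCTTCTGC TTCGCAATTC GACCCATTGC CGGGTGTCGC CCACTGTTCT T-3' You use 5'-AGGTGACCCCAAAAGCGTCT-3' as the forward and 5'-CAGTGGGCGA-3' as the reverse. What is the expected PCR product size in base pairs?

65 bp

Scanning the template, AGGTGACCCCAAAAGCGTCT occurs at positions 82–101; this primer anneals to the bottom strand there with its 3' end pointing downstream.
The reverse primer's reverse complement is TCGCCCACTG, which matches the template at positions 137–146.
Product length = (reverse-primer end) − (forward-primer start) + 1 = 146 − 82 + 1 = 65 bp.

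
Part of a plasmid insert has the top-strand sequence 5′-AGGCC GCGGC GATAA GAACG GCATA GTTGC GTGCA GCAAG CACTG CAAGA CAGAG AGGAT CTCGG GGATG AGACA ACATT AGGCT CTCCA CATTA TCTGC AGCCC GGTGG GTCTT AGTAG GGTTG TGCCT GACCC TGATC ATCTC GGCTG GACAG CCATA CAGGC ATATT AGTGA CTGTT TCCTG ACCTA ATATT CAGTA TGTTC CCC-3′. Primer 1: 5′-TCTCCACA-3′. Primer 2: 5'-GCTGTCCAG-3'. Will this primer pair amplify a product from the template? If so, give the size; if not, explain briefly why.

Primer 1 (TCTCCACA) matches the top strand at positions 85–92; it acts as a forward primer.
Primer 2's reverse complement is CTGGACAGC, matching the top strand at positions 148–156; it acts as a reverse primer.
The 3' ends face each other across positions 85–156, giving a 72 bp product.

Yes — a 72 bp product.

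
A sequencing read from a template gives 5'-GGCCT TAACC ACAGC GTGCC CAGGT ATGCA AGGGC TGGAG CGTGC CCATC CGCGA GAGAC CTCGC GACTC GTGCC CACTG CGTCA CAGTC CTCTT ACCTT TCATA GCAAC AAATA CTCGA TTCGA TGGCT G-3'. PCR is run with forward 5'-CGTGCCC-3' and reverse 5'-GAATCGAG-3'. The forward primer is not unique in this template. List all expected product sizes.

109 bp, 83 bp, 54 bp

The forward primer CGTGCCC matches the top strand at positions 15–21, 41–47, 70–76.
The reverse primer's reverse complement is CTCGATTC, matching at positions 116–123.
Each forward site pairs with the reverse site to give a product ending at position 123: sizes 109, 83, 54 bp.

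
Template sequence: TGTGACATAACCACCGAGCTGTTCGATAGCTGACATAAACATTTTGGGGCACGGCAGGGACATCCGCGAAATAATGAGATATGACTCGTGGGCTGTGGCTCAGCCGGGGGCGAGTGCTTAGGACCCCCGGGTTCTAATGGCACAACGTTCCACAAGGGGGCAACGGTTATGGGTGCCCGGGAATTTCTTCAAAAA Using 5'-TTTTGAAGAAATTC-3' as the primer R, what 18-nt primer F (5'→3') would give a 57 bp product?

The reverse primer's reverse complement GAATTTCTTCAAAA matches the template at positions 181–194, so the product ends at position 194.
A 57 bp product then starts at position 194 − 57 + 1 = 138.
The forward primer is identical to the top strand there: TGGCACAACGTTCCACAA.

5'-TGGCACAACGTTCCACAA-3'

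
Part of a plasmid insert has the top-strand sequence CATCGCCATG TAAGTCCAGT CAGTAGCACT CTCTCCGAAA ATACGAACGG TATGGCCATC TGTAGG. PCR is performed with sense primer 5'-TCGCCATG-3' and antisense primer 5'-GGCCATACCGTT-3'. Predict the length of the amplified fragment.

Scanning the template, TCGCCATG occurs at positions 3–10; this primer anneals to the bottom strand there with its 3' end pointing downstream.
The reverse primer's reverse complement is AACGGTATGGCC, which matches the template at positions 46–57.
Amplicon spans positions 3–57: 55 bp.

55 bp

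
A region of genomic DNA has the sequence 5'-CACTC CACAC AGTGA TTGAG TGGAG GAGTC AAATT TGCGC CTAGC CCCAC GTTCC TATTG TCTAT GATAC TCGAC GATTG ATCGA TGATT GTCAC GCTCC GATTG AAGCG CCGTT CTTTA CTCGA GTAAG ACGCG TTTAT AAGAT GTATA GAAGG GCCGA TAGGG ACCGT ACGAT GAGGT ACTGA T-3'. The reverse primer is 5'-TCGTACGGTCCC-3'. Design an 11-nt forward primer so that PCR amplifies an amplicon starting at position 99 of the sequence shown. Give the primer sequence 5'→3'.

The reverse primer's reverse complement GGGACCGTACGA matches the template at positions 163–174; the product starts at position 99.
The forward primer is identical to the top strand over positions 99–109: CCGATTGAAGC.

5'-CCGATTGAAGC-3'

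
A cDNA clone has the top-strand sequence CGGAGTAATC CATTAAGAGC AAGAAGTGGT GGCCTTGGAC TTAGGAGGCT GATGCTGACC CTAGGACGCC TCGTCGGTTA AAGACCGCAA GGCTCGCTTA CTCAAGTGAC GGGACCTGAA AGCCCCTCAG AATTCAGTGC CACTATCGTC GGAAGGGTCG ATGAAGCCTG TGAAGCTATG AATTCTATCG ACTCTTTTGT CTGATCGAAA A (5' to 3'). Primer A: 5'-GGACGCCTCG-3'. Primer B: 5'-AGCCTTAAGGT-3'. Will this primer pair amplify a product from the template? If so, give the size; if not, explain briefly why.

Primer B (AGCCTTAAGGT) does not match the top strand, and its reverse complement ACCTTAAGGCT does not match either.
With no annealing site for primer B, no amplification occurs.

No product — primer B has no binding site in the template.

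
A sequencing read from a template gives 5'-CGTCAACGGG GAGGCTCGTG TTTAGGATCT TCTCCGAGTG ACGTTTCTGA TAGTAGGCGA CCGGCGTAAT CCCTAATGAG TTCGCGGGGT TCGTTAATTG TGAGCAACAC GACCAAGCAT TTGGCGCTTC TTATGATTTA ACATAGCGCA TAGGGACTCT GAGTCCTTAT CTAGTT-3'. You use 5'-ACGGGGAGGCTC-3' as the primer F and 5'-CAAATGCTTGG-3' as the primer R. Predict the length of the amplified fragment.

118 bp

Scanning the template, ACGGGGAGGCTC occurs at positions 6–17; this primer anneals to the bottom strand there with its 3' end pointing downstream.
Taking the reverse complement of CAAATGCTTGG gives CCAAGCATTTG, found at positions 113–123 on the template; the primer anneals here to the top strand with its 3' end pointing upstream.
Amplicon spans positions 6–123: 118 bp.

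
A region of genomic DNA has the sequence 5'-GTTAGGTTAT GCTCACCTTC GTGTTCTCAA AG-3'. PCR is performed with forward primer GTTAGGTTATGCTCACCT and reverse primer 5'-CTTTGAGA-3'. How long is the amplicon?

32 bp

Scanning the template, GTTAGGTTATGCTCACCT occurs at positions 1–18; this primer anneals to the bottom strand there with its 3' end pointing downstream.
Reverse complement of the reverse primer: TCTCAAAG. This occurs on the top strand at positions 25–32.
Product length = (reverse-primer end) − (forward-primer start) + 1 = 32 − 1 + 1 = 32 bp.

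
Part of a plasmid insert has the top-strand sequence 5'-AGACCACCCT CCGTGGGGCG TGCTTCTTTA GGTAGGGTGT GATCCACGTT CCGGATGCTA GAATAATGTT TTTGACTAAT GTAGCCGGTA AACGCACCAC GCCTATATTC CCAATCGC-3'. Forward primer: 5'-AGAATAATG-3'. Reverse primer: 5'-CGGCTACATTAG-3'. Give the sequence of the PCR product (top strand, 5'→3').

Forward primer AGAATAATG is found on the top strand at positions 60–68.
Taking the reverse complement of CGGCTACATTAG gives CTAATGTAGCCG, found at positions 76–87 on the template; the primer anneals here to the top strand with its 3' end pointing upstream.
The product is the template from position 60 through 87 (28 bp).

5'-AGAATAATGTTTTTGACTAATGTAGCCG-3'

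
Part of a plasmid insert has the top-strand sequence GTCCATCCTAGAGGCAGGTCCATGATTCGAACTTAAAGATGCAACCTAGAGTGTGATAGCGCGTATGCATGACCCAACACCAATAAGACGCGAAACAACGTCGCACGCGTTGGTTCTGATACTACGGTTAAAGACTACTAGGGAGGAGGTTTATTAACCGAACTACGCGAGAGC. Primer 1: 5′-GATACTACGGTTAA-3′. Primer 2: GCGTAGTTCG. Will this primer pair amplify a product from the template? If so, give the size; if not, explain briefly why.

Primer 1 (GATACTACGGTTAA) matches the top strand at positions 118–131; it acts as a forward primer.
Primer 2's reverse complement is CGAACTACGC, matching the top strand at positions 159–168; it acts as a reverse primer.
The 3' ends face each other across positions 118–168, giving a 51 bp product.

Yes — a 51 bp product.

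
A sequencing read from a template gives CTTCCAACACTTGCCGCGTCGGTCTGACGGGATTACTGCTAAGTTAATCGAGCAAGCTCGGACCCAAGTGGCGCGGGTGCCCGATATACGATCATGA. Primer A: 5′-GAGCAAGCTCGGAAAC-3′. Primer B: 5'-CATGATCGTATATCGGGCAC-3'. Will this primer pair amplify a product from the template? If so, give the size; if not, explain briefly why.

Primer A (GAGCAAGCTCGGAAAC) does not match the top strand, and its reverse complement GTTTCCGAGCTTGCTC does not match either.
With no annealing site for primer A, no amplification occurs.

No product — primer A has no binding site in the template.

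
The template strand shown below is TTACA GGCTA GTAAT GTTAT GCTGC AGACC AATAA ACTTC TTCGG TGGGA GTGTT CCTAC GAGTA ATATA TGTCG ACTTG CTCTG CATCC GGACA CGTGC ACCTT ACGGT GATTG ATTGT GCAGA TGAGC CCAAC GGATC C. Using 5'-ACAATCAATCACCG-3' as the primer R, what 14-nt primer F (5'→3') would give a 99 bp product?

The reverse primer's reverse complement CGGTGATTGATTGT matches the template at positions 107–120, so the product ends at position 120.
A 99 bp product then starts at position 120 − 99 + 1 = 22.
The forward primer is identical to the top strand there: CTGCAGACCAATAA.

5'-CTGCAGACCAATAA-3'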